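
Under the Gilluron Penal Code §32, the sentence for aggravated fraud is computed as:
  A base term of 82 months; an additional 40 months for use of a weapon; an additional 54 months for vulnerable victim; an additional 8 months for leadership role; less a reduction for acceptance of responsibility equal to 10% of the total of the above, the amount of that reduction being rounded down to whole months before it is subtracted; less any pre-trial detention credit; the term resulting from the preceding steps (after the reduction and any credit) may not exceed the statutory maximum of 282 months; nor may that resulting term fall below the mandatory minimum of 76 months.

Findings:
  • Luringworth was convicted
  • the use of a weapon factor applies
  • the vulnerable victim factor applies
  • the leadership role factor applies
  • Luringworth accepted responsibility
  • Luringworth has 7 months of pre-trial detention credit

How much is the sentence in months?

159 months

Use of a weapon enhancement: +40 months
Vulnerable victim enhancement: +54 months
Leadership role enhancement: +8 months
Adjusted term: 82 months + 40 months + 54 months + 8 months = 184 months
Acceptance of responsibility reduction: 10% of 184 months = 18 months (rounded down)
After reduction: 184 − 18 = 166 months
Less pre-trial detention credit: 166 months − 7 months = 159 months
Cap at 282 months: 159 months is within the cap, no reduction.
Minimum 76 months: 159 months meets the minimum, no increase.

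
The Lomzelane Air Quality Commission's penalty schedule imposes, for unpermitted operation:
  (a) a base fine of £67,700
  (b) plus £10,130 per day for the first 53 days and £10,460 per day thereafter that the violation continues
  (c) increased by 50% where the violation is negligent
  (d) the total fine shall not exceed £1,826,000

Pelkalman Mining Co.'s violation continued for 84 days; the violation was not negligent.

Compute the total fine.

£928,850

First 53 days: 53 × £10,130 = £536,890
Remaining days: (84 − 53) × £10,460 = £324,260
Per-day component: £536,890 + £324,260 = £861,150
Base plus per-day: £67,700 + £861,150 = £928,850
The violation was not negligent: no 50% increase.
Cap at £1,826,000: £928,850 is within the cap, no reduction.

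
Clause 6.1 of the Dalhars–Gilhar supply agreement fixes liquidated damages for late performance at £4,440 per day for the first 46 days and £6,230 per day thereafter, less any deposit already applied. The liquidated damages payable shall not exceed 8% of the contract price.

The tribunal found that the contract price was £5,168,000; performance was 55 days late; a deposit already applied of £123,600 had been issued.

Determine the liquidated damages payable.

First 46 days: 46 × £4,440 = £204,240
Remaining days: (55 − 46) × £6,230 = £56,070
Accrued per-day damages: £204,240 + £56,070 = £260,310
Less deposit already applied: £260,310 − £123,600 = £136,710
Cap: 8% of £5,168,000 = £413,440
Cap at £413,440: £136,710 is within the cap, no reduction.

Liquidated damages: £136,710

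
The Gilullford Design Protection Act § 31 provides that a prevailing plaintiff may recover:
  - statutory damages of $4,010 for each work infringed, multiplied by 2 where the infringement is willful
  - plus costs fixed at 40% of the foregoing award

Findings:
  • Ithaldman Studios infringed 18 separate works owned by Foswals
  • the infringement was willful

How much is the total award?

Award: $202,104

Statutory damages: 18 × $4,010 = $72,180
Doubled: 2 × $72,180 = $144,360
Costs: 40% of $144,360 = $57,744
Award plus costs: $144,360 + $57,744 = $202,104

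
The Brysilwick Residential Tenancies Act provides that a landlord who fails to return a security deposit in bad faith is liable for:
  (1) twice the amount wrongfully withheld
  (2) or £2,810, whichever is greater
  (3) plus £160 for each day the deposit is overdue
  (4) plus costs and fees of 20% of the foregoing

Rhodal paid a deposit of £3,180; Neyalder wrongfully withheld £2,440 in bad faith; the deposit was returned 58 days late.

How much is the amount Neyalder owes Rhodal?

Recovery: £16,992

Doubled: 2 × £2,440 = £4,880
Minimum £2,810: £4,880 meets the minimum, no increase.
Late-return penalty: 58 × £160 = £9,280
Damages plus late penalty: £4,880 + £9,280 = £14,160
Costs and fees: 20% of £14,160 = £2,832
Total recovery: £14,160 + £2,832 = £16,992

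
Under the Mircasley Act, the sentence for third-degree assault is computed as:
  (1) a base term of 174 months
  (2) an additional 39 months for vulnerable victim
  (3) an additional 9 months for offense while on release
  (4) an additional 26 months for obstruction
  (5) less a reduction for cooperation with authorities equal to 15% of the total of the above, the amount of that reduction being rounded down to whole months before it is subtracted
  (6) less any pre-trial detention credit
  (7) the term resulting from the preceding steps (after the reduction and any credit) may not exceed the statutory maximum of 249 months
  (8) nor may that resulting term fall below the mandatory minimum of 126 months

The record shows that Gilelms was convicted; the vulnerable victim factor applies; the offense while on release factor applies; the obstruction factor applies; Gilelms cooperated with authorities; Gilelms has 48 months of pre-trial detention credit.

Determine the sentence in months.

163 months

Vulnerable victim enhancement: +39 months
Offense while on release enhancement: +9 months
Obstruction enhancement: +26 months
Adjusted term: 174 months + 39 months + 9 months + 26 months = 248 months
Cooperation with authorities reduction: 15% of 248 months = 37 months (rounded down)
After reduction: 248 − 37 = 211 months
Less pre-trial detention credit: 211 months − 48 months = 163 months
Cap at 249 months: 163 months is within the cap, no reduction.
Minimum 126 months: 163 months meets the minimum, no increase.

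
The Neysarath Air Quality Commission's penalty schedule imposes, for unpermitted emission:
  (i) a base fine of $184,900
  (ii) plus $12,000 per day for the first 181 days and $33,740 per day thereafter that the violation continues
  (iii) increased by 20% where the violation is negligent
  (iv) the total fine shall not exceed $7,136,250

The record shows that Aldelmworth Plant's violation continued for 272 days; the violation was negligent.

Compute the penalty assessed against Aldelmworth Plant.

$6,512,688

First 181 days: 181 × $12,000 = $2,172,000
Remaining days: (272 − 181) × $33,740 = $3,070,340
Per-day component: $2,172,000 + $3,070,340 = $5,242,340
Base plus per-day: $184,900 + $5,242,340 = $5,427,240
Enhancement: 20% of $5,427,240 = $1,085,448
Enhanced fine: $5,427,240 + $1,085,448 = $6,512,688
Cap at $7,136,250: $6,512,688 is within the cap, no reduction.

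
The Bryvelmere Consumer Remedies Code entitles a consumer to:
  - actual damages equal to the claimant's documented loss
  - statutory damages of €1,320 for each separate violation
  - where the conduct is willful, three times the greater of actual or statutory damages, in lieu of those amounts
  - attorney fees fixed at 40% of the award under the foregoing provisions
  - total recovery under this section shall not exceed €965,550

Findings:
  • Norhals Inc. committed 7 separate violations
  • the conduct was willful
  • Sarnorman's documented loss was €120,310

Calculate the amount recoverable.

€505,302

Statutory damages: 7 × €1,320 = €9,240
Greater of actual damages (€120,310) or statutory damages (€9,240): €120,310
Trebled: 3 × €120,310 = €360,930
Attorney fees: 40% of €360,930 = €144,372
Total before cap: €360,930 + €144,372 = €505,302
Cap at €965,550: €505,302 is within the cap, no reduction.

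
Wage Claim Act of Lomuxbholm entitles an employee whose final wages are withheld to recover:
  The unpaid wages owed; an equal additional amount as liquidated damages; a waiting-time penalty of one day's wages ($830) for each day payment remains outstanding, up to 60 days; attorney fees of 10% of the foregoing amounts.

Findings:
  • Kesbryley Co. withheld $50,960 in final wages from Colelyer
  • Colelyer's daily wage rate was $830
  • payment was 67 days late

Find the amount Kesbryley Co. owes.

Liquidated damages (equal amount): $50,960
Penalty days: min(67, 60) = 60
Waiting-time penalty: 60 × $830 = $49,800
Subtotal: $50,960 + $50,960 + $49,800 = $151,720
Attorney fees: 10% of $151,720 = $15,172
Total award: $151,720 + $15,172 = $166,892

Total award: $166,892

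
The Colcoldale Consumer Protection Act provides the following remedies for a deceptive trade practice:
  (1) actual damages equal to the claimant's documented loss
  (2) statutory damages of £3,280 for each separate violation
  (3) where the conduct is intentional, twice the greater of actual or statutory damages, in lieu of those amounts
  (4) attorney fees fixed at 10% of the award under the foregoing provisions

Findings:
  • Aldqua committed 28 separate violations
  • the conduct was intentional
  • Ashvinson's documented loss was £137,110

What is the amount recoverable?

Total recovery: £301,642

Statutory damages: 28 × £3,280 = £91,840
Greater of actual damages (£137,110) or statutory damages (£91,840): £137,110
Doubled: 2 × £137,110 = £274,220
Attorney fees: 10% of £274,220 = £27,422
Total recovery: £274,220 + £27,422 = £301,642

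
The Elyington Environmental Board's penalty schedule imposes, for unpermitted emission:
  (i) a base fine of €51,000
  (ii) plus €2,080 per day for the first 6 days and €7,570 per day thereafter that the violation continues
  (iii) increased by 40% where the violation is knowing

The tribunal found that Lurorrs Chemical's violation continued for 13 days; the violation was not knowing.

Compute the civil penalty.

Civil penalty: €116,470

First 6 days: 6 × €2,080 = €12,480
Remaining days: (13 − 6) × €7,570 = €52,990
Per-day component: €12,480 + €52,990 = €65,470
Base plus per-day: €51,000 + €65,470 = €116,470
The violation was not knowing: no 40% increase.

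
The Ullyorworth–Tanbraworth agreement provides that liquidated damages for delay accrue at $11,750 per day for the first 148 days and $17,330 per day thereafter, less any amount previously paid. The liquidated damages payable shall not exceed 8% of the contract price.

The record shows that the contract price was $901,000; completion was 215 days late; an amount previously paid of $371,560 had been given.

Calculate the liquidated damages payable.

$72,080

First 148 days: 148 × $11,750 = $1,739,000
Remaining days: (215 − 148) × $17,330 = $1,161,110
Accrued per-day damages: $1,739,000 + $1,161,110 = $2,900,110
Less amount previously paid: $2,900,110 − $371,560 = $2,528,550
Cap: 8% of $901,000 = $72,080
Cap at $72,080: $2,528,550 exceeds the cap → $72,080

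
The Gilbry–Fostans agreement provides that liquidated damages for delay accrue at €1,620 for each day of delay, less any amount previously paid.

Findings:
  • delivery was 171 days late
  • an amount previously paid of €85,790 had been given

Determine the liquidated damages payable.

Per-day damages: 171 × €1,620 = €277,020
Less amount previously paid: €277,020 − €85,790 = €191,230

€191,230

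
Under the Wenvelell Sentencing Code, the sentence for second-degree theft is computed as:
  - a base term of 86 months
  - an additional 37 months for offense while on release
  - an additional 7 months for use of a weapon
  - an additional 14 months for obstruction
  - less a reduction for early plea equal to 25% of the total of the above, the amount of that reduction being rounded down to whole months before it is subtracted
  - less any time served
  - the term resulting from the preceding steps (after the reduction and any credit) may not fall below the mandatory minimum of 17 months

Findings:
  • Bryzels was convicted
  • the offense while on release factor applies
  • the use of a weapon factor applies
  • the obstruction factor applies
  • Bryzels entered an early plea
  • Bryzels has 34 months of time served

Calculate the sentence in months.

Offense while on release enhancement: +37 months
Use of a weapon enhancement: +7 months
Obstruction enhancement: +14 months
Adjusted term: 86 months + 37 months + 7 months + 14 months = 144 months
Early plea reduction: 25% of 144 months = 36 months (rounded down)
After reduction: 144 − 36 = 108 months
Less time served: 108 months − 34 months = 74 months
Minimum 17 months: 74 months meets the minimum, no increase.

74 months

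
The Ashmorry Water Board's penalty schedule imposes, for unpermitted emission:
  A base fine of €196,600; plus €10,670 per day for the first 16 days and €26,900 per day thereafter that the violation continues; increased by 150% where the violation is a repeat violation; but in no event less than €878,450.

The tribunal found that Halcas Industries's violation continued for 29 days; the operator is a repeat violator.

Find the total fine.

€1,792,550

First 16 days: 16 × €10,670 = €170,720
Remaining days: (29 − 16) × €26,900 = €349,700
Per-day component: €170,720 + €349,700 = €520,420
Base plus per-day: €196,600 + €520,420 = €717,020
Enhancement: 150% of €717,020 = €1,075,530
Enhanced fine: €717,020 + €1,075,530 = €1,792,550
Minimum €878,450: €1,792,550 meets the minimum, no increase.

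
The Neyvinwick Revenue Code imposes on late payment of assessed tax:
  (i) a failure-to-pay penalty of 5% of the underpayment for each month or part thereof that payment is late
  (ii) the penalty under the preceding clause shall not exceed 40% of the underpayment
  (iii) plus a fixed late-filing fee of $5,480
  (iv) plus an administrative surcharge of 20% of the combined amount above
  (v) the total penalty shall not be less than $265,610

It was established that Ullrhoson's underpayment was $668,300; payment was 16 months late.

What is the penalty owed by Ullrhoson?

Accrued rate: 5% × 16 = 80%, capped at 40% → 40%
Failure-to-pay penalty: 40% of $668,300 = $267,320
Penalty before surcharge: $267,320 + $5,480 = $272,800
Administrative surcharge: 20% of $272,800 = $54,560
Total penalty: $272,800 + $54,560 = $327,360
Minimum $265,610: $327,360 meets the minimum, no increase.

$327,360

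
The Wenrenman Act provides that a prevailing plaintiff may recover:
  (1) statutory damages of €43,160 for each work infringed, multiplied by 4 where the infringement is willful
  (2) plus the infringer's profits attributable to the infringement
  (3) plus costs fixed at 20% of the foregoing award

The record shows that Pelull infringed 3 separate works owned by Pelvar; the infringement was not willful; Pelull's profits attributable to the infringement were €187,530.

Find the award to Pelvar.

€380,412

Statutory damages: 3 × €43,160 = €129,480
Infringement not willful: no ×4 enhancement.
Combined award: €129,480 + €187,530 = €317,010
Costs: 20% of €317,010 = €63,402
Award plus costs: €317,010 + €63,402 = €380,412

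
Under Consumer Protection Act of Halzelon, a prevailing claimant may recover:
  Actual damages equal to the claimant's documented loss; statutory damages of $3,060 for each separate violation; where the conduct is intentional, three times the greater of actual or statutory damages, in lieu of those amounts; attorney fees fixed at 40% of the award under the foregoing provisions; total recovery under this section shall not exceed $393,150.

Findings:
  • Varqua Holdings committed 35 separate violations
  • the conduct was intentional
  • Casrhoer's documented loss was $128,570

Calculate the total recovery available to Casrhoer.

Statutory damages: 35 × $3,060 = $107,100
Greater of actual damages ($128,570) or statutory damages ($107,100): $128,570
Trebled: 3 × $128,570 = $385,710
Attorney fees: 40% of $385,710 = $154,284
Total before cap: $385,710 + $154,284 = $539,994
Cap at $393,150: $539,994 exceeds the cap → $393,150

$393,150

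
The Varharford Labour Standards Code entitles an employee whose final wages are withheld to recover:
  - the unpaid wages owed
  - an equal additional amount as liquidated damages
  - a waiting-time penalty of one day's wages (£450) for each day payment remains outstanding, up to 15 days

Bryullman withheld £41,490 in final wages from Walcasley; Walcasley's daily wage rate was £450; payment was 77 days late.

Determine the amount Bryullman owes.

Liquidated damages (equal amount): £41,490
Penalty days: min(77, 15) = 15
Waiting-time penalty: 15 × £450 = £6,750
Total award: £41,490 + £41,490 + £6,750 = £89,730

£89,730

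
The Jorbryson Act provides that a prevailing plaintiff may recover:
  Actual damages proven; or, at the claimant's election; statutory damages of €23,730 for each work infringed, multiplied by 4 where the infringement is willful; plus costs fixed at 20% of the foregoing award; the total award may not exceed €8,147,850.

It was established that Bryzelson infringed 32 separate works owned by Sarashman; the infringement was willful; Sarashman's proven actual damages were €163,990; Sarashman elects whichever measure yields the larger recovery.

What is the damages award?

Statutory damages: 32 × €23,730 = €759,360
Multiplied by 4: 4 × €759,360 = €3,037,440
Greater of actual damages (€163,990) or enhanced statutory damages (€3,037,440): €3,037,440
Costs: 20% of €3,037,440 = €607,488
Award plus costs: €3,037,440 + €607,488 = €3,644,928
Cap at €8,147,850: €3,644,928 is within the cap, no reduction.

€3,644,928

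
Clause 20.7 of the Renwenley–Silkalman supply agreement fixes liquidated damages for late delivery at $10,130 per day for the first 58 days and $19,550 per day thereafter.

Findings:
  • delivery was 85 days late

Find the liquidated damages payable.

Liquidated damages: $1,115,390

First 58 days: 58 × $10,130 = $587,540
Remaining days: (85 − 58) × $19,550 = $527,850
Accrued per-day damages: $587,540 + $527,850 = $1,115,390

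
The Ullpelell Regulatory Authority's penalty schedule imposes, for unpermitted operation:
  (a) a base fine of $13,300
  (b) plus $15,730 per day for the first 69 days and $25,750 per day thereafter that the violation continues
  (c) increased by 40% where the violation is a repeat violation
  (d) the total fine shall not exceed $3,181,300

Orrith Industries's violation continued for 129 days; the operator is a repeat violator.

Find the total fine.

First 69 days: 69 × $15,730 = $1,085,370
Remaining days: (129 − 69) × $25,750 = $1,545,000
Per-day component: $1,085,370 + $1,545,000 = $2,630,370
Base plus per-day: $13,300 + $2,630,370 = $2,643,670
Enhancement: 40% of $2,643,670 = $1,057,468
Enhanced fine: $2,643,670 + $1,057,468 = $3,701,138
Cap at $3,181,300: $3,701,138 exceeds the cap → $3,181,300

$3,181,300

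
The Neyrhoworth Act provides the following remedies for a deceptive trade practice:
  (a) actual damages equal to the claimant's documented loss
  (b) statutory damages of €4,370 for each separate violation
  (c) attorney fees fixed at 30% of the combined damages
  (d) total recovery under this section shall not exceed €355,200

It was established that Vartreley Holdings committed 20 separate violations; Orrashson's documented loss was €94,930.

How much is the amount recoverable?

Statutory damages: 20 × €4,370 = €87,400
Combined damages: €94,930 + €87,400 = €182,330
Attorney fees: 30% of €182,330 = €54,699
Total before cap: €182,330 + €54,699 = €237,029
Cap at €355,200: €237,029 is within the cap, no reduction.

Total recovery: €237,029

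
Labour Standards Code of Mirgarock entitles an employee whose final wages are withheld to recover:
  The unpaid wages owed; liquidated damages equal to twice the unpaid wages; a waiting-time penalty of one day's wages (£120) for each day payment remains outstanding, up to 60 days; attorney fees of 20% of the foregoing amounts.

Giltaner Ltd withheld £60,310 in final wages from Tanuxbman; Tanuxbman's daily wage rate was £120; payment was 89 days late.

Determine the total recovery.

£225,756

Doubled: 2 × £60,310 = £120,620
Penalty days: min(89, 60) = 60
Waiting-time penalty: 60 × £120 = £7,200
Subtotal: £60,310 + £120,620 + £7,200 = £188,130
Attorney fees: 20% of £188,130 = £37,626
Total award: £188,130 + £37,626 = £225,756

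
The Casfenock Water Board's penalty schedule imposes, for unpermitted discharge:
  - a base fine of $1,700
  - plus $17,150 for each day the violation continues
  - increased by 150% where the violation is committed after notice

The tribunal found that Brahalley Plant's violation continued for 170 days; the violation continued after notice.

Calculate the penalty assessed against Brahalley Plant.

$7,293,000

Per-day component: 170 × $17,150 = $2,915,500
Base plus per-day: $1,700 + $2,915,500 = $2,917,200
Enhancement: 150% of $2,917,200 = $4,375,800
Enhanced fine: $2,917,200 + $4,375,800 = $7,293,000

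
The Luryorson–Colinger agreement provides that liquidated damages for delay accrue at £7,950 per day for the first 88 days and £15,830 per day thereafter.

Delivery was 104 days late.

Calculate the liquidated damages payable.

Liquidated damages: £952,880

First 88 days: 88 × £7,950 = £699,600
Remaining days: (104 − 88) × £15,830 = £253,280
Accrued per-day damages: £699,600 + £253,280 = £952,880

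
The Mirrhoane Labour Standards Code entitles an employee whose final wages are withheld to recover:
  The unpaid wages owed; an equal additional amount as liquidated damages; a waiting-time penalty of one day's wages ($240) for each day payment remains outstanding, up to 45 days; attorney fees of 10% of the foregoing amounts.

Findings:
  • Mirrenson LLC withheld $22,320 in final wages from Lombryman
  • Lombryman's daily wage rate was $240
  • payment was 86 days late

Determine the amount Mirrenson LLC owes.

Liquidated damages (equal amount): $22,320
Penalty days: min(86, 45) = 45
Waiting-time penalty: 45 × $240 = $10,800
Subtotal: $22,320 + $22,320 + $10,800 = $55,440
Attorney fees: 10% of $55,440 = $5,544
Total award: $55,440 + $5,544 = $60,984

$60,984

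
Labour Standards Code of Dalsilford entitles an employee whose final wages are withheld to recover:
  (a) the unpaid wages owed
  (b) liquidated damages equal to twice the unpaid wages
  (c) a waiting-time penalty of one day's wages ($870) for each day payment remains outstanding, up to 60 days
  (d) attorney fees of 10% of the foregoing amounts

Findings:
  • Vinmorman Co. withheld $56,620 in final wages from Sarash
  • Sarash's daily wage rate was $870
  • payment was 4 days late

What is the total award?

Total award: $190,674

Doubled: 2 × $56,620 = $113,240
Penalty days: min(4, 60) = 4
Waiting-time penalty: 4 × $870 = $3,480
Subtotal: $56,620 + $113,240 + $3,480 = $173,340
Attorney fees: 10% of $173,340 = $17,334
Total award: $173,340 + $17,334 = $190,674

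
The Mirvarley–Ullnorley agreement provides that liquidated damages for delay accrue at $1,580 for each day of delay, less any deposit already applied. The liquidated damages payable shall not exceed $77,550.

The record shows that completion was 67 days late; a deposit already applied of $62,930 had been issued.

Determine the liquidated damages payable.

Per-day damages: 67 × $1,580 = $105,860
Less deposit already applied: $105,860 − $62,930 = $42,930
Cap at $77,550: $42,930 is within the cap, no reduction.

$42,930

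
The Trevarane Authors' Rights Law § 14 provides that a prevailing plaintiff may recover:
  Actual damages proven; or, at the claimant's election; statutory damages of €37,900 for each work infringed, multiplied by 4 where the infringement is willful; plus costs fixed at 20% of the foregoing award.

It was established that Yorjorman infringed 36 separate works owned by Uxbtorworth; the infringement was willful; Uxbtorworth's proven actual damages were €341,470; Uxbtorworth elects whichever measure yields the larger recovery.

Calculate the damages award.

€6,549,120

Statutory damages: 36 × €37,900 = €1,364,400
Multiplied by 4: 4 × €1,364,400 = €5,457,600
Greater of actual damages (€341,470) or enhanced statutory damages (€5,457,600): €5,457,600
Costs: 20% of €5,457,600 = €1,091,520
Award plus costs: €5,457,600 + €1,091,520 = €6,549,120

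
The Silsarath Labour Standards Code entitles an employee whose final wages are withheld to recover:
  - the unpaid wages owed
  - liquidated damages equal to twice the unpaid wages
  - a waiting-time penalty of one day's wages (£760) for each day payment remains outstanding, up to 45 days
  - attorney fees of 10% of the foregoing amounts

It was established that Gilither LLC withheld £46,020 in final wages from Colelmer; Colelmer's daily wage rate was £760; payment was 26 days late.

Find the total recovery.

Doubled: 2 × £46,020 = £92,040
Penalty days: min(26, 45) = 26
Waiting-time penalty: 26 × £760 = £19,760
Subtotal: £46,020 + £92,040 + £19,760 = £157,820
Attorney fees: 10% of £157,820 = £15,782
Total award: £157,820 + £15,782 = £173,602

£173,602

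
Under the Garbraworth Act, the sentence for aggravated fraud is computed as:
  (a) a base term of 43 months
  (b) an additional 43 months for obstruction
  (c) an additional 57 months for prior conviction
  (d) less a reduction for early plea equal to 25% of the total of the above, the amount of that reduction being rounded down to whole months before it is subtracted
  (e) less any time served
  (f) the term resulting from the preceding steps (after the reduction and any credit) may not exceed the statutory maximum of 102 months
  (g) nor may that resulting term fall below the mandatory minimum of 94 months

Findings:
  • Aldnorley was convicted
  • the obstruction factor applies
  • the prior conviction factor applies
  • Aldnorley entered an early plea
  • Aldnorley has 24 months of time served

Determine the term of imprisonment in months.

Obstruction enhancement: +43 months
Prior conviction enhancement: +57 months
Adjusted term: 43 months + 43 months + 57 months = 143 months
Early plea reduction: 25% of 143 months = 35 months (rounded down)
After reduction: 143 − 35 = 108 months
Less time served: 108 months − 24 months = 84 months
Cap at 102 months: 84 months is within the cap, no reduction.
Minimum 94 months: 84 months is below the minimum → 94 months

94 months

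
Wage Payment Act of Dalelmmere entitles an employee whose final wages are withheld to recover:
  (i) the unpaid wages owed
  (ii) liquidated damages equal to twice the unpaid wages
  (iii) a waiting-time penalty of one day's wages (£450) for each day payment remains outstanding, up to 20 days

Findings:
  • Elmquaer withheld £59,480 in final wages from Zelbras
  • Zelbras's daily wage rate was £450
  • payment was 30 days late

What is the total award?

Doubled: 2 × £59,480 = £118,960
Penalty days: min(30, 20) = 20
Waiting-time penalty: 20 × £450 = £9,000
Total award: £59,480 + £118,960 + £9,000 = £187,440

£187,440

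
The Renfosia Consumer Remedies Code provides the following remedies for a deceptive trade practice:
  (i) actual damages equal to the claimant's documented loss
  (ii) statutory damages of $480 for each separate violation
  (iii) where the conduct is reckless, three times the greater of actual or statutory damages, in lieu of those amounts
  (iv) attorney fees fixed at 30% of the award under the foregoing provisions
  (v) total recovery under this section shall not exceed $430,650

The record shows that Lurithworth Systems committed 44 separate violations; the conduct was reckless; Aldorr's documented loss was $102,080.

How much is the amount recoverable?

Statutory damages: 44 × $480 = $21,120
Greater of actual damages ($102,080) or statutory damages ($21,120): $102,080
Trebled: 3 × $102,080 = $306,240
Attorney fees: 30% of $306,240 = $91,872
Total before cap: $306,240 + $91,872 = $398,112
Cap at $430,650: $398,112 is within the cap, no reduction.

$398,112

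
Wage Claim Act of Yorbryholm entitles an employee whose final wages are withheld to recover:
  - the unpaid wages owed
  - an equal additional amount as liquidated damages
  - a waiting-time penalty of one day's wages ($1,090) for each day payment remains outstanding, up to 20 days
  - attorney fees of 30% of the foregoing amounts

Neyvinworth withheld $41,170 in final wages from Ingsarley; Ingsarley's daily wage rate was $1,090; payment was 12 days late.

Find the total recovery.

$124,046

Liquidated damages (equal amount): $41,170
Penalty days: min(12, 20) = 12
Waiting-time penalty: 12 × $1,090 = $13,080
Subtotal: $41,170 + $41,170 + $13,080 = $95,420
Attorney fees: 30% of $95,420 = $28,626
Total award: $95,420 + $28,626 = $124,046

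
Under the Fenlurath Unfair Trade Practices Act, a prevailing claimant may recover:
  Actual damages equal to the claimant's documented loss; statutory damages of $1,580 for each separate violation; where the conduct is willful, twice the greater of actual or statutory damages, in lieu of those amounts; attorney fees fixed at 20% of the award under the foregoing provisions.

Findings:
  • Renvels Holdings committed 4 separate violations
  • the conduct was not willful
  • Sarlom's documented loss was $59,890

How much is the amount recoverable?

Statutory damages: 4 × $1,580 = $6,320
Conduct not willful: the in-lieu enhancement does not apply.
Actual plus statutory damages: $59,890 + $6,320 = $66,210
Attorney fees: 20% of $66,210 = $13,242
Total recovery: $66,210 + $13,242 = $79,452

$79,452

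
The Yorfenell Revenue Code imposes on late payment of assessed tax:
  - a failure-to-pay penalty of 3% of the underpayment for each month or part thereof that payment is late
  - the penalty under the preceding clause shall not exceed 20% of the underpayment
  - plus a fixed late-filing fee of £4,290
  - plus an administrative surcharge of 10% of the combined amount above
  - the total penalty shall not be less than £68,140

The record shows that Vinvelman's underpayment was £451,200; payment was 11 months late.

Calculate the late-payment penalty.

Penalty: £103,983

Accrued rate: 3% × 11 = 33%, capped at 20% → 20%
Failure-to-pay penalty: 20% of £451,200 = £90,240
Penalty before surcharge: £90,240 + £4,290 = £94,530
Administrative surcharge: 10% of £94,530 = £9,453
Total penalty: £94,530 + £9,453 = £103,983
Minimum £68,140: £103,983 meets the minimum, no increase.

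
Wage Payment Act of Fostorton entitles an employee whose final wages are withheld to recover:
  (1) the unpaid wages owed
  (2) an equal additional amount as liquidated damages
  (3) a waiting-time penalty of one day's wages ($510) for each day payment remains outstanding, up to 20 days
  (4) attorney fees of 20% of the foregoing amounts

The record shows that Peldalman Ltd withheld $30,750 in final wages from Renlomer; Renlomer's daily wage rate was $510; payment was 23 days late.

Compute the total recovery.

Total award: $86,040

Liquidated damages (equal amount): $30,750
Penalty days: min(23, 20) = 20
Waiting-time penalty: 20 × $510 = $10,200
Subtotal: $30,750 + $30,750 + $10,200 = $71,700
Attorney fees: 20% of $71,700 = $14,340
Total award: $71,700 + $14,340 = $86,040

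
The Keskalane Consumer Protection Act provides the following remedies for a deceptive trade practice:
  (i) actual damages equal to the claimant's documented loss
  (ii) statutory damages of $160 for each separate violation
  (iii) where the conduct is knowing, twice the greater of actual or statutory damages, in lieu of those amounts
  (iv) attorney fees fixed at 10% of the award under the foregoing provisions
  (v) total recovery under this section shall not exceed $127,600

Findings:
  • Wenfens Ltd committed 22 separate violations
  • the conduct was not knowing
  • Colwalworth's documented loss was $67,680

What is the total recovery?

$78,320

Statutory damages: 22 × $160 = $3,520
Conduct not knowing: the in-lieu enhancement does not apply.
Actual plus statutory damages: $67,680 + $3,520 = $71,200
Attorney fees: 10% of $71,200 = $7,120
Total before cap: $71,200 + $7,120 = $78,320
Cap at $127,600: $78,320 is within the cap, no reduction.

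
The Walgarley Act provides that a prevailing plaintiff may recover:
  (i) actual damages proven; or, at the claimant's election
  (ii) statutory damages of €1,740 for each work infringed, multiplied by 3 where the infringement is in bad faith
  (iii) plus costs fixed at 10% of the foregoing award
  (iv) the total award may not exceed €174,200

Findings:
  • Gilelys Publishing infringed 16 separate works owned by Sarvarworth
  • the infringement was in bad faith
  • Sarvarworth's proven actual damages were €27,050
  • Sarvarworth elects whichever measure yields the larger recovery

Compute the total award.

Statutory damages: 16 × €1,740 = €27,840
Trebled: 3 × €27,840 = €83,520
Greater of actual damages (€27,050) or enhanced statutory damages (€83,520): €83,520
Costs: 10% of €83,520 = €8,352
Award plus costs: €83,520 + €8,352 = €91,872
Cap at €174,200: €91,872 is within the cap, no reduction.

€91,872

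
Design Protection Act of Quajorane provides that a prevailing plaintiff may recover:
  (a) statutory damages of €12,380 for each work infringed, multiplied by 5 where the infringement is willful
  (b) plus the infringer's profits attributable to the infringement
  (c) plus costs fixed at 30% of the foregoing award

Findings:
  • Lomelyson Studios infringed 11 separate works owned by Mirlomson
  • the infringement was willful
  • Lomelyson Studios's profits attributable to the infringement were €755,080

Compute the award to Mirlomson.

Award: €1,866,774

Statutory damages: 11 × €12,380 = €136,180
Multiplied by 5: 5 × €136,180 = €680,900
Combined award: €680,900 + €755,080 = €1,435,980
Costs: 30% of €1,435,980 = €430,794
Award plus costs: €1,435,980 + €430,794 = €1,866,774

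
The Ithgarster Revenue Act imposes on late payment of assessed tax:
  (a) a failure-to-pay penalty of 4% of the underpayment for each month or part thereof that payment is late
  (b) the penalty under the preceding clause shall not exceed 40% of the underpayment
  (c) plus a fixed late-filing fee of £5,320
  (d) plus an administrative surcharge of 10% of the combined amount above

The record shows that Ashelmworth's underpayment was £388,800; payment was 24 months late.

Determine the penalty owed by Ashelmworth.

£176,924

Accrued rate: 4% × 24 = 96%, capped at 40% → 40%
Failure-to-pay penalty: 40% of £388,800 = £155,520
Penalty before surcharge: £155,520 + £5,320 = £160,840
Administrative surcharge: 10% of £160,840 = £16,084
Total penalty: £160,840 + £16,084 = £176,924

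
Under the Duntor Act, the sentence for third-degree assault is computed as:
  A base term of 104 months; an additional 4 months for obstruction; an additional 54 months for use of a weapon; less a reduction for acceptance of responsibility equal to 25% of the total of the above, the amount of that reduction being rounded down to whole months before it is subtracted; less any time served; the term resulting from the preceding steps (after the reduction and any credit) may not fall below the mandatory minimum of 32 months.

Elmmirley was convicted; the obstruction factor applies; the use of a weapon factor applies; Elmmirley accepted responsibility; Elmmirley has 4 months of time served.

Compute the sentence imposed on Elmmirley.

Obstruction enhancement: +4 months
Use of a weapon enhancement: +54 months
Adjusted term: 104 months + 4 months + 54 months = 162 months
Acceptance of responsibility reduction: 25% of 162 months = 40 months (rounded down)
After reduction: 162 − 40 = 122 months
Less time served: 122 months − 4 months = 118 months
Minimum 32 months: 118 months meets the minimum, no increase.

118 months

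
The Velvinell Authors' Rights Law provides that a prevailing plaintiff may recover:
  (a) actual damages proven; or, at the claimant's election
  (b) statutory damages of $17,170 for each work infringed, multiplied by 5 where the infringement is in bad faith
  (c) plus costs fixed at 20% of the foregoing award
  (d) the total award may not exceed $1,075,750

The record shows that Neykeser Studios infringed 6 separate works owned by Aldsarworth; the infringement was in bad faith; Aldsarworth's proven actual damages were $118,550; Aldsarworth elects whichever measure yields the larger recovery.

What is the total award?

Statutory damages: 6 × $17,170 = $103,020
Multiplied by 5: 5 × $103,020 = $515,100
Greater of actual damages ($118,550) or enhanced statutory damages ($515,100): $515,100
Costs: 20% of $515,100 = $103,020
Award plus costs: $515,100 + $103,020 = $618,120
Cap at $1,075,750: $618,120 is within the cap, no reduction.

Award: $618,120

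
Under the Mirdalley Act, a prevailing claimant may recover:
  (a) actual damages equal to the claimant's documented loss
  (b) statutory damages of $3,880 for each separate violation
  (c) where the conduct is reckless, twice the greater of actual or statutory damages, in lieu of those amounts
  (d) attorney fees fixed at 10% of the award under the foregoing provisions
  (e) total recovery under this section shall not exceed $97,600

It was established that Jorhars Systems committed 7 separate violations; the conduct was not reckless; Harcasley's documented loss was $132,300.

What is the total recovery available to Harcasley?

$97,600

Statutory damages: 7 × $3,880 = $27,160
Conduct not reckless: the in-lieu enhancement does not apply.
Actual plus statutory damages: $132,300 + $27,160 = $159,460
Attorney fees: 10% of $159,460 = $15,946
Total before cap: $159,460 + $15,946 = $175,406
Cap at $97,600: $175,406 exceeds the cap → $97,600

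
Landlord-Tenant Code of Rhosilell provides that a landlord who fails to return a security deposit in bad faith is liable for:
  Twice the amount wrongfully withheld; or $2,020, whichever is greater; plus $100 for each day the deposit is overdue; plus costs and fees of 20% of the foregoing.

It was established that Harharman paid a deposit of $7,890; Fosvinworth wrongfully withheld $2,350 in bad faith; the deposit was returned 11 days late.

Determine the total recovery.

$6,960

Doubled: 2 × $2,350 = $4,700
Minimum $2,020: $4,700 meets the minimum, no increase.
Late-return penalty: 11 × $100 = $1,100
Damages plus late penalty: $4,700 + $1,100 = $5,800
Costs and fees: 20% of $5,800 = $1,160
Total recovery: $5,800 + $1,160 = $6,960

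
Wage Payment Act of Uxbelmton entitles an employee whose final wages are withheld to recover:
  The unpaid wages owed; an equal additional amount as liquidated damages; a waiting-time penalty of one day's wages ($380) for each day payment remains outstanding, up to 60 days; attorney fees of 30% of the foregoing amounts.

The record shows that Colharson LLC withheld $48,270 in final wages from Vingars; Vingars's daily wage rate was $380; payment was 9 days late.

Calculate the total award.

$129,948

Liquidated damages (equal amount): $48,270
Penalty days: min(9, 60) = 9
Waiting-time penalty: 9 × $380 = $3,420
Subtotal: $48,270 + $48,270 + $3,420 = $99,960
Attorney fees: 30% of $99,960 = $29,988
Total award: $99,960 + $29,988 = $129,948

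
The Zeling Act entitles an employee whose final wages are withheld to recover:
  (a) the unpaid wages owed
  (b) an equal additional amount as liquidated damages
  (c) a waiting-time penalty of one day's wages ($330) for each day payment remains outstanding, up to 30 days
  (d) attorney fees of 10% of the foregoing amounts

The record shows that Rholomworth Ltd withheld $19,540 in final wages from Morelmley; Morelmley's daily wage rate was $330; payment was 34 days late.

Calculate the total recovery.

$53,878

Liquidated damages (equal amount): $19,540
Penalty days: min(34, 30) = 30
Waiting-time penalty: 30 × $330 = $9,900
Subtotal: $19,540 + $19,540 + $9,900 = $48,980
Attorney fees: 10% of $48,980 = $4,898
Total award: $48,980 + $4,898 = $53,878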